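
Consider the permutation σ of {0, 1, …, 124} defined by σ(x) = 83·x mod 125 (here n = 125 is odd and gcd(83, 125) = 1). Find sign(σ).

Orbit of 12 under x↦83x: [12, 121, 43, 69, 102, 91, 53]… (length divides ord_125(83)).
π_83 has 4 disjoint cycles with lengths [100, 20, 4, 1] on {0,…,124}.
With 4 cycles on 125 points, sign = (−1)^{125−4} = -1.
(83|125)_J = -1 (Zolotarev's lemma cross-check).

-1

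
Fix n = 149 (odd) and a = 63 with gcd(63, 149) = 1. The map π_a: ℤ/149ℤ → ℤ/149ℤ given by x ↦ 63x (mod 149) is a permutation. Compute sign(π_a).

Orbit of 17 under x↦63x: [17, 28, 125, 127, 104, 145, 46]… (length divides ord_149(63)).
Cycle lengths of π_63 on ℤ/149ℤ: [37, 37, 37, 37, 1]; 5 cycles in total.
n − c = 149 − 5 = 144; sign = (−1)^144 = +1.

+1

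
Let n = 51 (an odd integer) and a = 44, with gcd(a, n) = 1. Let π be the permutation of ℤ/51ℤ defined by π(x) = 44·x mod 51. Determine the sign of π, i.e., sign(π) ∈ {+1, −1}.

+1

Start at x=41: 41 → 19 → 20 → 13 → 11 → 25 → 29 → … (one orbit).
π_44 has 5 disjoint cycles with lengths [16, 16, 16, 2, 1] on {0,…,50}.
sign(π) = (−1)^{n − #cycles} = (−1)^{51−5} = (−1)^46 = +1.
Check: (44/51) = +1 by Zolotarev.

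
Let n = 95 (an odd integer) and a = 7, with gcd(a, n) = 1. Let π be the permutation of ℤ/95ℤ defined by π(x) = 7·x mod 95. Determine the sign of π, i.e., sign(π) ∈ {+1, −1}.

-1

Orbit of 64 under x↦7x: [64, 68, 1, 7, 49, 58, 26]… (length divides ord_95(7)).
Cycle type of π: 12×6 + 4 + 3×6 + 1; total 14 cycles.
14 cycles on 95: each ℓ→(−1)^(ℓ−1), product (−1)^81 = -1.
Via Zolotarev, sign(π_{7}) = (7|95) = -1.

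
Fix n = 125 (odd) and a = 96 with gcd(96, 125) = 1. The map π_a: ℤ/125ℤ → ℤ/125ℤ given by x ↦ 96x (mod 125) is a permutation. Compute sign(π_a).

Start at x=56: 56 → 1 → 96 → 91 → 111 → 31 → 101 → … (one orbit).
13 cycles of lengths [25, 25, 25, 25, 5, 5, 5, 5, 1, 1, 1, 1, 1].
13 cycles on 125: each ℓ→(−1)^(ℓ−1), product (−1)^112 = +1.
Zolotarev: (96|125) = +1, matching the cycle-count sign.

+1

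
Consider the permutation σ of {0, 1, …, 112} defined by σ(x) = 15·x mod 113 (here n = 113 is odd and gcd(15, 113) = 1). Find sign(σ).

Start at x=98: 98 → 1 → 15 → 112 → 98 (one orbit).
29 cycles of lengths [4, 4, 4, 4, 4, 4, 4, 4, 4, 4, 4, 4, 4, 4, 4, 4, 4, 4, 4, 4, 4, 4, 4, 4, 4, 4, 4, 4, 1].
29 cycles on 113: each ℓ→(−1)^(ℓ−1), product (−1)^84 = +1.
Zolotarev: (15|113) = +1, matching the cycle-count sign.

+1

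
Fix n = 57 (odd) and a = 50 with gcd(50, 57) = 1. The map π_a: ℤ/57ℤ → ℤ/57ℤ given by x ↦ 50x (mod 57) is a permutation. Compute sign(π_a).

+1

Trace 8: π^k(8) = [8, 1, 50, 49, 56, 7] for k=0..5.
π_50 has 11 disjoint cycles with lengths [6, 6, 6, 6, 6, 6, 6, 6, 6, 2, 1] on {0,…,56}.
With 11 cycles on 57 points, sign = (−1)^{57−11} = +1.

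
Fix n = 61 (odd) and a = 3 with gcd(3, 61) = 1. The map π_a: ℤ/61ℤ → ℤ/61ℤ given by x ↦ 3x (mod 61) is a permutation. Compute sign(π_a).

Start at x=1: 1 → 3 → 9 → 27 → 20 → 60 → 58 → … (one orbit).
Cycle lengths of π_3 on ℤ/61ℤ: [10, 10, 10, 10, 10, 10, 1]; 7 cycles in total.
sign(π) = (−1)^{n − #cycles} = (−1)^{61−7} = (−1)^54 = +1.
Via Zolotarev, sign(π_{3}) = (3|61) = +1.

+1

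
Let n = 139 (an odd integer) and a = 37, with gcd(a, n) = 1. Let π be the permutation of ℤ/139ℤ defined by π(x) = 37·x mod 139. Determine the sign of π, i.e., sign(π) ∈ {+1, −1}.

+1

Orbit of 52 under x↦37x: [52, 117, 20, 45, 136, 28, 63]… (length divides ord_139(37)).
The orbit structure of x ↦ 37x mod 139: 3 orbits of sizes [69, 69, 1].
n − c = 139 − 3 = 136; sign = (−1)^136 = +1.
The Jacobi symbol (37|139) = +1 (Zolotarev) agrees.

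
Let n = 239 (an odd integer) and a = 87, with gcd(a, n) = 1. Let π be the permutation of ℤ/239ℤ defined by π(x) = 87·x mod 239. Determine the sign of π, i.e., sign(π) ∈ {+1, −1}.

+1

Start at x=220: 220 → 20 → 67 → 93 → 204 → 62 → 136 → … (one orbit).
Decompose π into cycles: lengths [119, 119, 1] (3 cycles, including the fixed point 0).
239 − 3 = 236 transpositions; sign(π) = (−1)^236 = +1.
Via Zolotarev, sign(π_{87}) = (87|239) = +1.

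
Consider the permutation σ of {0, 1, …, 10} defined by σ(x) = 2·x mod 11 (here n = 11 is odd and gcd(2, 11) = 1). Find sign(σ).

-1

Orbit of 6 under x↦2x: [6, 1, 2, 4, 8, 5, 10]… (length divides ord_11(2)).
The orbit structure of x ↦ 2x mod 11: 2 orbits of sizes [10, 1].
Σ(ℓ_i−1) = 11−2 = 9; sign = (−1)^9 = -1.
Via Zolotarev, sign(π_{2}) = (2|11) = -1.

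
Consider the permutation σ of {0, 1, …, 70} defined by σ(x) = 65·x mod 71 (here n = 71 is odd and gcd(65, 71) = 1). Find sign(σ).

Orbit of 65 under x↦65x: [65, 36, 68, 18, 34, 9, 17]… (length divides ord_71(65)).
Decompose π into cycles: lengths [70, 1] (2 cycles, including the fixed point 0).
With 2 cycles on 71 points, sign = (−1)^{71−2} = -1.
Check: (65/71) = -1 by Zolotarev.

-1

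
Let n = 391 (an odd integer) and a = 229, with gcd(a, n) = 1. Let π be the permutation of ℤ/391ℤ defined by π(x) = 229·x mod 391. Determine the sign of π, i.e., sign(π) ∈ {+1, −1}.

Start at x=206: 206 → 254 → 298 → 208 → 321 → 1 → 229 → … (one orbit).
Decompose π into cycles: lengths [8, 8, 8, 8, 8, 8, 8, 8, 8, 8, 8, 8, 8, 8, 8, 8, 8, 8, 8, 8, 8, 8, 8, 8, 8, 8, 8, 8, 8, 8, 8, 8, 8, 8, 8, 8, 8, 8, 8, 8, 8, 8, 8, 8, 8, 8, 2, 2, 2, 2, 2, 2, 2, 2, 2, 2, 2, 1] (58 cycles, including the fixed point 0).
Σ(ℓ_i−1) = 391−58 = 333; sign = (−1)^333 = -1.

-1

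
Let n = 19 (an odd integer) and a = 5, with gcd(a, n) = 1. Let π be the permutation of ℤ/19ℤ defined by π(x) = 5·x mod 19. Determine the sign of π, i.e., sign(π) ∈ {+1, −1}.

+1

Trace 4: π^k(4) = [4, 1, 5, 6, 11, 17, 9] for k=0..6.
π_5 has 3 disjoint cycles with lengths [9, 9, 1] on {0,…,18}.
Σ(ℓ_i−1) = 19−3 = 16; sign = (−1)^16 = +1.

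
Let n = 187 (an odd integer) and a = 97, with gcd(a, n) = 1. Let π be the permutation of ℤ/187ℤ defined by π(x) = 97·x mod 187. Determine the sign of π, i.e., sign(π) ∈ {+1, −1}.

Trace 177: π^k(177) = [177, 152, 158, 179, 159, 89, 31] for k=0..6.
Cycle lengths of π_97 on ℤ/187ℤ: [80, 80, 16, 5, 5, 1]; 6 cycles in total.
Σ(ℓ_i−1) = 187−6 = 181; sign = (−1)^181 = -1.
Check: (97/187) = -1 by Zolotarev.

-1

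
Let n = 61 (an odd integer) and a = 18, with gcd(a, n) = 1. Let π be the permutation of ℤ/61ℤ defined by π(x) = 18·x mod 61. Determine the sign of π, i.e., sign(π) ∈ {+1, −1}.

-1

Start at x=47: 47 → 53 → 39 → 31 → 9 → 40 → 49 → … (one orbit).
Cycle lengths of π_18 on ℤ/61ℤ: [60, 1]; 2 cycles in total.
With 2 cycles on 61 points, sign = (−1)^{61−2} = -1.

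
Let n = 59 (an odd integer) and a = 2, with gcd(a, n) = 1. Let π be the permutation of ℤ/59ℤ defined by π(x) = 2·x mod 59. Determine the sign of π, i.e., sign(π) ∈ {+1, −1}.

Start at x=28: 28 → 56 → 53 → 47 → 35 → 11 → 22 → … (one orbit).
2 cycles of lengths [58, 1].
sign(π) = (−1)^{n − #cycles} = (−1)^{59−2} = (−1)^57 = -1.
(2|59)_J = -1 (Zolotarev's lemma cross-check).

-1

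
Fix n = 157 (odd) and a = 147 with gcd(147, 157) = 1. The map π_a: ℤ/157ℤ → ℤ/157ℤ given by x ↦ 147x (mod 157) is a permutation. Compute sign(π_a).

Trace 99: π^k(99) = [99, 109, 9, 67, 115, 106, 39] for k=0..6.
π_147 has 5 disjoint cycles with lengths [39, 39, 39, 39, 1] on {0,…,156}.
Σ(ℓ_i−1) = 157−5 = 152; sign = (−1)^152 = +1.
Zolotarev: (147|157) = +1, matching the cycle-count sign.

+1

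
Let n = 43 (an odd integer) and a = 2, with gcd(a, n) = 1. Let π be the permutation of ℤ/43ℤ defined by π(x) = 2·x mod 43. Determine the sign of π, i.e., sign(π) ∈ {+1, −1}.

Start at x=8: 8 → 16 → 32 → 21 → 42 → 41 → 39 → … (one orbit).
π_2 has 4 disjoint cycles with lengths [14, 14, 14, 1] on {0,…,42}.
4 cycles on 43: each ℓ→(−1)^(ℓ−1), product (−1)^39 = -1.

-1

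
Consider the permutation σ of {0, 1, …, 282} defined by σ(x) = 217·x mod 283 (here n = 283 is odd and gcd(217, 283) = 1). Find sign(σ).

Start at x=39: 39 → 256 → 84 → 116 → 268 → 141 → 33 → … (one orbit).
4 cycles of lengths [94, 94, 94, 1].
283 − 4 = 279 transpositions; sign(π) = (−1)^279 = -1.

-1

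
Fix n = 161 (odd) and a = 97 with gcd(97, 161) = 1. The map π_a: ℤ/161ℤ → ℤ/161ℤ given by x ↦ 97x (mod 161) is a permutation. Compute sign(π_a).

+1

Trace 141: π^k(141) = [141, 153, 29, 76, 127, 83, 1] for k=0..6.
Decompose π into cycles: lengths [22, 22, 22, 22, 22, 22, 22, 2, 2, 2, 1] (11 cycles, including the fixed point 0).
11 cycles on 161: each ℓ→(−1)^(ℓ−1), product (−1)^150 = +1.
Zolotarev: (97|161) = +1, matching the cycle-count sign.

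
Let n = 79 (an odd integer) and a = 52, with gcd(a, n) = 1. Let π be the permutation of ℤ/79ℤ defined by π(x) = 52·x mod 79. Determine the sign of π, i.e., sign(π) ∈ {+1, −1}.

+1

Trace 10: π^k(10) = [10, 46, 22, 38, 1, 52, 18] for k=0..6.
Cycle type of π: 13×6 + 1; total 7 cycles.
79 − 7 = 72 transpositions; sign(π) = (−1)^72 = +1.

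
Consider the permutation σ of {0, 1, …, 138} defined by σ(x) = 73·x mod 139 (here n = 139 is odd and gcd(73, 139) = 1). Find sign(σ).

Start at x=120: 120 → 3 → 80 → 2 → 7 → 94 → 51 → … (one orbit).
Cycle type of π: 138 + 1; total 2 cycles.
2 cycles on 139: each ℓ→(−1)^(ℓ−1), product (−1)^137 = -1.

-1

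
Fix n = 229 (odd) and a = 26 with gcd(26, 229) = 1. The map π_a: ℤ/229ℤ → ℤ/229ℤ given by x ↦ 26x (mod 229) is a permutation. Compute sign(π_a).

Trace 17: π^k(17) = [17, 213, 42, 176, 225, 125, 44] for k=0..6.
π_26 has 7 disjoint cycles with lengths [38, 38, 38, 38, 38, 38, 1] on {0,…,228}.
sign(π) = (−1)^{n − #cycles} = (−1)^{229−7} = (−1)^222 = +1.

+1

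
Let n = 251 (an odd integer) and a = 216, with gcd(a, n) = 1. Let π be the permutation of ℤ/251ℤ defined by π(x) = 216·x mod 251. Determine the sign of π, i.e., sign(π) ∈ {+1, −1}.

Trace 84: π^k(84) = [84, 72, 241, 99, 49, 42, 36] for k=0..6.
Cycle lengths of π_216 on ℤ/251ℤ: [250, 1]; 2 cycles in total.
With 2 cycles on 251 points, sign = (−1)^{251−2} = -1.
Check: (216/251) = -1 by Zolotarev.

-1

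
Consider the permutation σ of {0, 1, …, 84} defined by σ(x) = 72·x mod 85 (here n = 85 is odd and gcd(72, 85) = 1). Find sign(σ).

-1

Start at x=84: 84 → 13 → 1 → 72 → 84 (one orbit).
The orbit structure of x ↦ 72x mod 85: 22 orbits of sizes [4, 4, 4, 4, 4, 4, 4, 4, 4, 4, 4, 4, 4, 4, 4, 4, 4, 4, 4, 4, 4, 1].
With 22 cycles on 85 points, sign = (−1)^{85−22} = -1.
Zolotarev: (72|85) = -1, matching the cycle-count sign.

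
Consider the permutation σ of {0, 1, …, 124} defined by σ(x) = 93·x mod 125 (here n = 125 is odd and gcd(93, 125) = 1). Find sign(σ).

-1

Trace 49: π^k(49) = [49, 57, 51, 118, 99, 82, 1] for k=0..6.
Cycle type of π: 20×5 + 4×6 + 1; total 12 cycles.
125 − 12 = 113 transpositions; sign(π) = (−1)^113 = -1.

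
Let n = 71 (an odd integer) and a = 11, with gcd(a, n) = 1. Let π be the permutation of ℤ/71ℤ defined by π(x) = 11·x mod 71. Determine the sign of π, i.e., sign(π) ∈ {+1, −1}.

Start at x=14: 14 → 12 → 61 → 32 → 68 → 38 → 63 → … (one orbit).
Cycle lengths of π_11 on ℤ/71ℤ: [70, 1]; 2 cycles in total.
sign(π) = (−1)^{n − #cycles} = (−1)^{71−2} = (−1)^69 = -1.
(11|71)_J = -1 (Zolotarev's lemma cross-check).

-1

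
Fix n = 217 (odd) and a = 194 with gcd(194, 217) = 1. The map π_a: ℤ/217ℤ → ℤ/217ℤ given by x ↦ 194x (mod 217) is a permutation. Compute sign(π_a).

-1

Start at x=156: 156 → 101 → 64 → 47 → 4 → 125 → 163 → … (one orbit).
Cycle lengths of π_194 on ℤ/217ℤ: [30, 30, 30, 30, 30, 30, 6, 5, 5, 5, 5, 5, 5, 1]; 14 cycles in total.
Σ(ℓ_i−1) = 217−14 = 203; sign = (−1)^203 = -1.
The Jacobi symbol (194|217) = -1 (Zolotarev) agrees.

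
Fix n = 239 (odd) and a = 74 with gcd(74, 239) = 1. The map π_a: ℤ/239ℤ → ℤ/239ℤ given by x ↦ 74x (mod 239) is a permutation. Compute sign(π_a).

Start at x=168: 168 → 4 → 57 → 155 → 237 → 91 → 42 → … (one orbit).
Cycle lengths of π_74 on ℤ/239ℤ: [238, 1]; 2 cycles in total.
2 cycles on 239: each ℓ→(−1)^(ℓ−1), product (−1)^237 = -1.

-1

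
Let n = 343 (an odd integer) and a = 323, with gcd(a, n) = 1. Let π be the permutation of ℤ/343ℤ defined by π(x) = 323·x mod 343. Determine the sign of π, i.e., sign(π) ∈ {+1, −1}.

Orbit of 197 under x↦323x: [197, 176, 253, 85, 15, 43, 169]… (length divides ord_343(323)).
Decompose π into cycles: lengths [49, 49, 49, 49, 49, 49, 7, 7, 7, 7, 7, 7, 1, 1, 1, 1, 1, 1, 1] (19 cycles, including the fixed point 0).
19 cycles on 343: each ℓ→(−1)^(ℓ−1), product (−1)^324 = +1.

+1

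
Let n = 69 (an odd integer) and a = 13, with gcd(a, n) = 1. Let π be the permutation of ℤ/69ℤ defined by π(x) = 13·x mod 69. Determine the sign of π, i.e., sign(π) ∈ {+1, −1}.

Start at x=58: 58 → 64 → 4 → 52 → 55 → 25 → 49 → … (one orbit).
π_13 has 9 disjoint cycles with lengths [11, 11, 11, 11, 11, 11, 1, 1, 1] on {0,…,68}.
Σ(ℓ_i−1) = 69−9 = 60; sign = (−1)^60 = +1.
(13|69)_J = +1 (Zolotarev's lemma cross-check).

+1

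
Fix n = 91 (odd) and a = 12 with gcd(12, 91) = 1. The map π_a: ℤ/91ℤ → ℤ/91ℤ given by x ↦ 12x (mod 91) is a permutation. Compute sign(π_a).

-1

Orbit of 53 under x↦12x: [53, 90, 79, 38, 1, 12]… (length divides ord_91(12)).
Decompose π into cycles: lengths [6, 6, 6, 6, 6, 6, 6, 6, 6, 6, 6, 6, 6, 2, 2, 2, 2, 2, 2, 1] (20 cycles, including the fixed point 0).
n − c = 91 − 20 = 71; sign = (−1)^71 = -1.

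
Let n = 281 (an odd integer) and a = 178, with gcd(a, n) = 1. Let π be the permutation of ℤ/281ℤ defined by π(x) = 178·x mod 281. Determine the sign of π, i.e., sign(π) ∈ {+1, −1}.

Trace 34: π^k(34) = [34, 151, 183, 259, 18, 113, 163] for k=0..6.
π_178 has 2 disjoint cycles with lengths [280, 1] on {0,…,280}.
n − c = 281 − 2 = 279; sign = (−1)^279 = -1.
Check: (178/281) = -1 by Zolotarev.

-1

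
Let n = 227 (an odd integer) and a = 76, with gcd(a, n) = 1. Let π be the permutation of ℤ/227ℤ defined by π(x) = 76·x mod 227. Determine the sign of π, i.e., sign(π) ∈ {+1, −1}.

Start at x=101: 101 → 185 → 213 → 71 → 175 → 134 → 196 → … (one orbit).
Cycle lengths of π_76 on ℤ/227ℤ: [113, 113, 1]; 3 cycles in total.
Σ(ℓ_i−1) = 227−3 = 224; sign = (−1)^224 = +1.
Via Zolotarev, sign(π_{76}) = (76|227) = +1.

+1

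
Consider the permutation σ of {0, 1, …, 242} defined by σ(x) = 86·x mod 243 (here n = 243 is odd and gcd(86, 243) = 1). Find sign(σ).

-1

Start at x=115: 115 → 170 → 40 → 38 → 109 → 140 → 133 → … (one orbit).
Cycle type of π: 162 + 54 + 18 + 6 + 2 + 1; total 6 cycles.
n − c = 243 − 6 = 237; sign = (−1)^237 = -1.
Zolotarev: (86|243) = -1, matching the cycle-count sign.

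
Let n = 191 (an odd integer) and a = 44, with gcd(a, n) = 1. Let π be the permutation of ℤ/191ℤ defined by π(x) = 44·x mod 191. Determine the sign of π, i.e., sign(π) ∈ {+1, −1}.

Start at x=142: 142 → 136 → 63 → 98 → 110 → 65 → 186 → … (one orbit).
The orbit structure of x ↦ 44x mod 191: 2 orbits of sizes [190, 1].
2 cycles on 191: each ℓ→(−1)^(ℓ−1), product (−1)^189 = -1.
Via Zolotarev, sign(π_{44}) = (44|191) = -1.

-1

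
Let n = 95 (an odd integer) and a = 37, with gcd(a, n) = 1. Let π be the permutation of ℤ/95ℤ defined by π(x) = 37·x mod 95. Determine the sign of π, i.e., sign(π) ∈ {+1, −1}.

Start at x=39: 39 → 18 → 1 → 37 → 39 (one orbit).
Cycle lengths of π_37 on ℤ/95ℤ: [4, 4, 4, 4, 4, 4, 4, 4, 4, 4, 4, 4, 4, 4, 4, 4, 4, 4, 4, 2, 2, 2, 2, 2, 2, 2, 2, 2, 1]; 29 cycles in total.
Σ(ℓ_i−1) = 95−29 = 66; sign = (−1)^66 = +1.

+1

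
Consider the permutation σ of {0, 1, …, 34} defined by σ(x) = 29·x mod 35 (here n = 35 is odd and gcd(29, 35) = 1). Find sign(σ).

+1

Start at x=1: 1 → 29 → 1 (one orbit).
π_29 has 21 disjoint cycles with lengths [2, 2, 2, 2, 2, 2, 2, 2, 2, 2, 2, 2, 2, 2, 1, 1, 1, 1, 1, 1, 1] on {0,…,34}.
Σ(ℓ_i−1) = 35−21 = 14; sign = (−1)^14 = +1.
Check: (29/35) = +1 by Zolotarev.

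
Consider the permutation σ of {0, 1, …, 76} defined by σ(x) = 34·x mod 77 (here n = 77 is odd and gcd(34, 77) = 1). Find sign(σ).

-1

Trace 1: π^k(1) = [1, 34] for k=0..1.
Cycle type of π: 2×33 + 1×11; total 44 cycles.
77 − 44 = 33 transpositions; sign(π) = (−1)^33 = -1.
(34|77)_J = -1 (Zolotarev's lemma cross-check).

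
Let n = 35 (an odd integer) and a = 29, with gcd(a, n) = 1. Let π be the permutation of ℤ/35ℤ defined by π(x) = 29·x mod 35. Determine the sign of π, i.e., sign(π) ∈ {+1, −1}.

Start at x=29: 29 → 1 → 29 (one orbit).
The orbit structure of x ↦ 29x mod 35: 21 orbits of sizes [2, 2, 2, 2, 2, 2, 2, 2, 2, 2, 2, 2, 2, 2, 1, 1, 1, 1, 1, 1, 1].
21 cycles on 35: each ℓ→(−1)^(ℓ−1), product (−1)^14 = +1.

+1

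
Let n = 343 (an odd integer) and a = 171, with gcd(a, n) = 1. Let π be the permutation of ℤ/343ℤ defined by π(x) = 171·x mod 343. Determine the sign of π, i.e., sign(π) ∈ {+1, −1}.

Start at x=299: 299 → 22 → 332 → 177 → 83 → 130 → 278 → … (one orbit).
Cycle type of π: 294 + 42 + 6 + 1; total 4 cycles.
sign(π) = (−1)^{n − #cycles} = (−1)^{343−4} = (−1)^339 = -1.
(171|343)_J = -1 (Zolotarev's lemma cross-check).

-1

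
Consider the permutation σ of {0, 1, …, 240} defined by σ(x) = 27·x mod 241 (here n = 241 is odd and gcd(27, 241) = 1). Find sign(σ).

+1

Trace 1: π^k(1) = [1, 27, 6, 162, 36, 8, 216] for k=0..6.
Cycle lengths of π_27 on ℤ/241ℤ: [40, 40, 40, 40, 40, 40, 1]; 7 cycles in total.
n − c = 241 − 7 = 234; sign = (−1)^234 = +1.
The Jacobi symbol (27|241) = +1 (Zolotarev) agrees.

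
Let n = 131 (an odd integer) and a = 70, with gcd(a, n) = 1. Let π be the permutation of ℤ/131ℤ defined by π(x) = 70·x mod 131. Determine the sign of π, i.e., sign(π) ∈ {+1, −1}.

Orbit of 70 under x↦70x: [70, 53, 42, 58, 130, 61, 78]… (length divides ord_131(70)).
14 cycles of lengths [10, 10, 10, 10, 10, 10, 10, 10, 10, 10, 10, 10, 10, 1].
sign(π) = (−1)^{n − #cycles} = (−1)^{131−14} = (−1)^117 = -1.
Check: (70/131) = -1 by Zolotarev.

-1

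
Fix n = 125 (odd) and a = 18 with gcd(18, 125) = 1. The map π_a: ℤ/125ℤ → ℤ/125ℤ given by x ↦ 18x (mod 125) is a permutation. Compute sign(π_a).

-1

Orbit of 57 under x↦18x: [57, 26, 93, 49, 7, 1, 18]… (length divides ord_125(18)).
The orbit structure of x ↦ 18x mod 125: 12 orbits of sizes [20, 20, 20, 20, 20, 4, 4, 4, 4, 4, 4, 1].
125 − 12 = 113 transpositions; sign(π) = (−1)^113 = -1.
Zolotarev: (18|125) = -1, matching the cycle-count sign.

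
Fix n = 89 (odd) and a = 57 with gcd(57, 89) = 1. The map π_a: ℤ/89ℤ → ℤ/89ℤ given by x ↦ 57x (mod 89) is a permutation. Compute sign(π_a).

+1

Orbit of 57 under x↦57x: [57, 45, 73, 67, 81, 78, 85]… (length divides ord_89(57)).
Decompose π into cycles: lengths [22, 22, 22, 22, 1] (5 cycles, including the fixed point 0).
With 5 cycles on 89 points, sign = (−1)^{89−5} = +1.
The Jacobi symbol (57|89) = +1 (Zolotarev) agrees.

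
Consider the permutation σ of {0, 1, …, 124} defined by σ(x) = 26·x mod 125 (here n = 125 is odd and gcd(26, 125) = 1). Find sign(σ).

Start at x=26: 26 → 51 → 76 → 101 → 1 → 26 (one orbit).
45 cycles of lengths [5, 5, 5, 5, 5, 5, 5, 5, 5, 5, 5, 5, 5, 5, 5, 5, 5, 5, 5, 5, 1, 1, 1, 1, 1, 1, 1, 1, 1, 1, 1, 1, 1, 1, 1, 1, 1, 1, 1, 1, 1, 1, 1, 1, 1].
45 cycles on 125: each ℓ→(−1)^(ℓ−1), product (−1)^80 = +1.
The Jacobi symbol (26|125) = +1 (Zolotarev) agrees.

+1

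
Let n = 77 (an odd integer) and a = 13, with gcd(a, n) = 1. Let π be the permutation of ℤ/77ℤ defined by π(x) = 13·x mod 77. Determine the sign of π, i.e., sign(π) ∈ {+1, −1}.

Start at x=76: 76 → 64 → 62 → 36 → 6 → 1 → 13 → … (one orbit).
11 cycles of lengths [10, 10, 10, 10, 10, 10, 10, 2, 2, 2, 1].
n − c = 77 − 11 = 66; sign = (−1)^66 = +1.

+1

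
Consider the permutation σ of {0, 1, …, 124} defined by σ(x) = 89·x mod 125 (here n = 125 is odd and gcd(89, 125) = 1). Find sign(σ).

+1

Orbit of 24 under x↦89x: [24, 11, 104, 6, 34, 26, 64]… (length divides ord_125(89)).
Decompose π into cycles: lengths [50, 50, 10, 10, 2, 2, 1] (7 cycles, including the fixed point 0).
sign(π) = (−1)^{n − #cycles} = (−1)^{125−7} = (−1)^118 = +1.
The Jacobi symbol (89|125) = +1 (Zolotarev) agrees.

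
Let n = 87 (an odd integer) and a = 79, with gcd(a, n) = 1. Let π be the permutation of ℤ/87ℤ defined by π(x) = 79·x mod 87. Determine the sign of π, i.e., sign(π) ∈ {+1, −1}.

-1

Orbit of 82 under x↦79x: [82, 40, 28, 37, 52, 19, 22]… (length divides ord_87(79)).
Cycle lengths of π_79 on ℤ/87ℤ: [28, 28, 28, 1, 1, 1]; 6 cycles in total.
n − c = 87 − 6 = 81; sign = (−1)^81 = -1.
The Jacobi symbol (79|87) = -1 (Zolotarev) agrees.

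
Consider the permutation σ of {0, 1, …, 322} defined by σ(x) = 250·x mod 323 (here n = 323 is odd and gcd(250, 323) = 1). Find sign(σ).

Start at x=97: 97 → 25 → 113 → 149 → 105 → 87 → 109 → … (one orbit).
π_250 has 5 disjoint cycles with lengths [144, 144, 18, 16, 1] on {0,…,322}.
sign(π) = (−1)^{n − #cycles} = (−1)^{323−5} = (−1)^318 = +1.
The Jacobi symbol (250|323) = +1 (Zolotarev) agrees.

+1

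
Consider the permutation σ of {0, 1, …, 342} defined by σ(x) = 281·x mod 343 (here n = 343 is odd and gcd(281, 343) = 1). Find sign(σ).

Trace 57: π^k(57) = [57, 239, 274, 162, 246, 183, 316] for k=0..6.
Cycle type of π: 49×6 + 7×6 + 1×7; total 19 cycles.
343 − 19 = 324 transpositions; sign(π) = (−1)^324 = +1.
(281|343)_J = +1 (Zolotarev's lemma cross-check).

+1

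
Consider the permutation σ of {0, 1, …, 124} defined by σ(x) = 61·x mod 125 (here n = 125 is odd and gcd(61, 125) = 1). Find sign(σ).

Orbit of 121 under x↦61x: [121, 6, 116, 76, 11, 46, 56]… (length divides ord_125(61)).
13 cycles of lengths [25, 25, 25, 25, 5, 5, 5, 5, 1, 1, 1, 1, 1].
13 cycles on 125: each ℓ→(−1)^(ℓ−1), product (−1)^112 = +1.
(61|125)_J = +1 (Zolotarev's lemma cross-check).

+1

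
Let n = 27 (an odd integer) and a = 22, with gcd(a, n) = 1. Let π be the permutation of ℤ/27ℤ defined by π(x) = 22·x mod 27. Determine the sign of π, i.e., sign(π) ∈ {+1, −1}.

Orbit of 4 under x↦22x: [4, 7, 19, 13, 16, 1, 22]… (length divides ord_27(22)).
Decompose π into cycles: lengths [9, 9, 3, 3, 1, 1, 1] (7 cycles, including the fixed point 0).
With 7 cycles on 27 points, sign = (−1)^{27−7} = +1.

+1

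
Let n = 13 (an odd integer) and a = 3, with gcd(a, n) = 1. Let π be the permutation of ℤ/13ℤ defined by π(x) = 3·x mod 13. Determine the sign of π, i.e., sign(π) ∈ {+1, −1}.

+1

Start at x=9: 9 → 1 → 3 → 9 (one orbit).
Decompose π into cycles: lengths [3, 3, 3, 3, 1] (5 cycles, including the fixed point 0).
5 cycles on 13: each ℓ→(−1)^(ℓ−1), product (−1)^8 = +1.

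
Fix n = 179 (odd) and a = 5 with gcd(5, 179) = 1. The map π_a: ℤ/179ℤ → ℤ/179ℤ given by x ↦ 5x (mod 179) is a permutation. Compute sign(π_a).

+1

Start at x=14: 14 → 70 → 171 → 139 → 158 → 74 → 12 → … (one orbit).
Decompose π into cycles: lengths [89, 89, 1] (3 cycles, including the fixed point 0).
Σ(ℓ_i−1) = 179−3 = 176; sign = (−1)^176 = +1.
The Jacobi symbol (5|179) = +1 (Zolotarev) agrees.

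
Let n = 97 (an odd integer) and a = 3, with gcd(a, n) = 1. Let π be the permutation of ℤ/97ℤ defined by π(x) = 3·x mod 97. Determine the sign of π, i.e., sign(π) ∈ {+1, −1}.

+1

Orbit of 72 under x↦3x: [72, 22, 66, 4, 12, 36, 11]… (length divides ord_97(3)).
π_3 has 3 disjoint cycles with lengths [48, 48, 1] on {0,…,96}.
n − c = 97 − 3 = 94; sign = (−1)^94 = +1.
Zolotarev: (3|97) = +1, matching the cycle-count sign.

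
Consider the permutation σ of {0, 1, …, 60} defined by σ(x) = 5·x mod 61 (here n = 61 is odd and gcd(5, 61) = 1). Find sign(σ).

Trace 3: π^k(3) = [3, 15, 14, 9, 45, 42, 27] for k=0..6.
Cycle lengths of π_5 on ℤ/61ℤ: [30, 30, 1]; 3 cycles in total.
3 cycles on 61: each ℓ→(−1)^(ℓ−1), product (−1)^58 = +1.
Zolotarev: (5|61) = +1, matching the cycle-count sign.

+1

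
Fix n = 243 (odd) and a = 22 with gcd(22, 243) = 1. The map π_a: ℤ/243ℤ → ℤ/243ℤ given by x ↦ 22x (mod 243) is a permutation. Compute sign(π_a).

Trace 214: π^k(214) = [214, 91, 58, 61, 127, 121, 232] for k=0..6.
The orbit structure of x ↦ 22x mod 243: 11 orbits of sizes [81, 81, 27, 27, 9, 9, 3, 3, 1, 1, 1].
With 11 cycles on 243 points, sign = (−1)^{243−11} = +1.

+1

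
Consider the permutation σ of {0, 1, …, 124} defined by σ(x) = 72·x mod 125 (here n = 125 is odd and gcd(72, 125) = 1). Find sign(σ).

Start at x=117: 117 → 49 → 28 → 16 → 27 → 69 → 93 → … (one orbit).
Cycle lengths of π_72 on ℤ/125ℤ: [100, 20, 4, 1]; 4 cycles in total.
125 − 4 = 121 transpositions; sign(π) = (−1)^121 = -1.

-1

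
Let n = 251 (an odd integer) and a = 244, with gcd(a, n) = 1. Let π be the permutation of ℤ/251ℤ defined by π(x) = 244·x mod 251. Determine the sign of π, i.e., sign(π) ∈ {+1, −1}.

Trace 63: π^k(63) = [63, 61, 75, 228, 161, 128, 108] for k=0..6.
2 cycles of lengths [250, 1].
Σ(ℓ_i−1) = 251−2 = 249; sign = (−1)^249 = -1.
Zolotarev: (244|251) = -1, matching the cycle-count sign.

-1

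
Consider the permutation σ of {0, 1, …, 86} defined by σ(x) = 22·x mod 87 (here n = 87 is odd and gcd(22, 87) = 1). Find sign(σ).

+1

Start at x=52: 52 → 13 → 25 → 28 → 7 → 67 → 82 → … (one orbit).
Decompose π into cycles: lengths [14, 14, 14, 14, 14, 14, 1, 1, 1] (9 cycles, including the fixed point 0).
sign(π) = (−1)^{n − #cycles} = (−1)^{87−9} = (−1)^78 = +1.
Check: (22/87) = +1 by Zolotarev.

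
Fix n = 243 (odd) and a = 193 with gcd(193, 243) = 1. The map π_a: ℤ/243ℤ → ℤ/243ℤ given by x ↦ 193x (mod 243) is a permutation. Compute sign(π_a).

+1

Trace 190: π^k(190) = [190, 220, 178, 91, 67, 52, 73] for k=0..6.
Cycle type of π: 81×2 + 27×2 + 9×2 + 3×2 + 1×3; total 11 cycles.
11 cycles on 243: each ℓ→(−1)^(ℓ−1), product (−1)^232 = +1.
Check: (193/243) = +1 by Zolotarev.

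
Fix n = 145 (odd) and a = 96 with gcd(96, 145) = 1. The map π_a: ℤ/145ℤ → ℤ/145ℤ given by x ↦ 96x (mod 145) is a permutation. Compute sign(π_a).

+1

Start at x=16: 16 → 86 → 136 → 6 → 141 → 51 → 111 → … (one orbit).
Cycle lengths of π_96 on ℤ/145ℤ: [14, 14, 14, 14, 14, 14, 14, 14, 14, 14, 1, 1, 1, 1, 1]; 15 cycles in total.
145 − 15 = 130 transpositions; sign(π) = (−1)^130 = +1.
(96|145)_J = +1 (Zolotarev's lemma cross-check).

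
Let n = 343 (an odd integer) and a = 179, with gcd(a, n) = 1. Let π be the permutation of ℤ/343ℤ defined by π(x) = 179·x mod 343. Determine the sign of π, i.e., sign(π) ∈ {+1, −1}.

Trace 253: π^k(253) = [253, 11, 254, 190, 53, 226, 323] for k=0..6.
π_179 has 7 disjoint cycles with lengths [147, 147, 21, 21, 3, 3, 1] on {0,…,342}.
Σ(ℓ_i−1) = 343−7 = 336; sign = (−1)^336 = +1.

+1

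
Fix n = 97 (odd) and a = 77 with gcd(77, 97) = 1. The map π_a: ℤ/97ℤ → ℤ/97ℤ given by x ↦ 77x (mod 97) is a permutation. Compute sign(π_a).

Start at x=51: 51 → 47 → 30 → 79 → 69 → 75 → 52 → … (one orbit).
Decompose π into cycles: lengths [32, 32, 32, 1] (4 cycles, including the fixed point 0).
With 4 cycles on 97 points, sign = (−1)^{97−4} = -1.
(77|97)_J = -1 (Zolotarev's lemma cross-check).

-1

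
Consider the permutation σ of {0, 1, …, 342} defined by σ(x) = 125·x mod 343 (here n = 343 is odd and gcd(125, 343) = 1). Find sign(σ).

Trace 139: π^k(139) = [139, 225, 342, 218, 153, 260, 258] for k=0..6.
The orbit structure of x ↦ 125x mod 343: 10 orbits of sizes [98, 98, 98, 14, 14, 14, 2, 2, 2, 1].
Σ(ℓ_i−1) = 343−10 = 333; sign = (−1)^333 = -1.

-1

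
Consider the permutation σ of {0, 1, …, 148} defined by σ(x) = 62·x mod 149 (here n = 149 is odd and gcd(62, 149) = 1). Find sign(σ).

-1

Trace 2: π^k(2) = [2, 124, 89, 5, 12, 148, 87] for k=0..6.
The orbit structure of x ↦ 62x mod 149: 2 orbits of sizes [148, 1].
2 cycles on 149: each ℓ→(−1)^(ℓ−1), product (−1)^147 = -1.
Zolotarev: (62|149) = -1, matching the cycle-count sign.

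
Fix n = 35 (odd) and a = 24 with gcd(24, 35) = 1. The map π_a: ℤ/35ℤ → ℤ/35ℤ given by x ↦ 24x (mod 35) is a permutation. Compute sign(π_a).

Orbit of 34 under x↦24x: [34, 11, 19, 1, 24, 16]… (length divides ord_35(24)).
Decompose π into cycles: lengths [6, 6, 6, 6, 6, 2, 2, 1] (8 cycles, including the fixed point 0).
35 − 8 = 27 transpositions; sign(π) = (−1)^27 = -1.

-1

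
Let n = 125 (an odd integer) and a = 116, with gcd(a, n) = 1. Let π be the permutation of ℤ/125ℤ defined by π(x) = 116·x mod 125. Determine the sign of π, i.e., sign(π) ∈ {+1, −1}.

+1

Trace 6: π^k(6) = [6, 71, 111, 1, 116, 81, 21] for k=0..6.
Cycle lengths of π_116 on ℤ/125ℤ: [25, 25, 25, 25, 5, 5, 5, 5, 1, 1, 1, 1, 1]; 13 cycles in total.
125 − 13 = 112 transpositions; sign(π) = (−1)^112 = +1.
The Jacobi symbol (116|125) = +1 (Zolotarev) agrees.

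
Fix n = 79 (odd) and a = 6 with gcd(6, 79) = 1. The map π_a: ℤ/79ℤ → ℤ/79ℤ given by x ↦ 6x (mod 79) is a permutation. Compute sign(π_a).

-1

Trace 59: π^k(59) = [59, 38, 70, 25, 71, 31, 28] for k=0..6.
2 cycles of lengths [78, 1].
n − c = 79 − 2 = 77; sign = (−1)^77 = -1.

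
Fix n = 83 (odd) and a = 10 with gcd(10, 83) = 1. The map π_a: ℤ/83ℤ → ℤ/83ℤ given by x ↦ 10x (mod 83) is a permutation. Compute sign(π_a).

Orbit of 1 under x↦10x: [1, 10, 17, 4, 40, 68, 16]… (length divides ord_83(10)).
3 cycles of lengths [41, 41, 1].
83 − 3 = 80 transpositions; sign(π) = (−1)^80 = +1.
Zolotarev: (10|83) = +1, matching the cycle-count sign.

+1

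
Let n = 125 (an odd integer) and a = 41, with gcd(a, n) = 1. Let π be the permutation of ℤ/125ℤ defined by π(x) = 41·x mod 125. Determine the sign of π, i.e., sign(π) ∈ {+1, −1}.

+1

Trace 41: π^k(41) = [41, 56, 46, 11, 76, 116, 6] for k=0..6.
13 cycles of lengths [25, 25, 25, 25, 5, 5, 5, 5, 1, 1, 1, 1, 1].
sign(π) = (−1)^{n − #cycles} = (−1)^{125−13} = (−1)^112 = +1.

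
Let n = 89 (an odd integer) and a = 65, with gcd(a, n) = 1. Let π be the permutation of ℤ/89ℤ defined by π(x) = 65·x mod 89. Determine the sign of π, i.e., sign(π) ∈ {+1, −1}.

Trace 62: π^k(62) = [62, 25, 23, 71, 76, 45, 77] for k=0..6.
2 cycles of lengths [88, 1].
89 − 2 = 87 transpositions; sign(π) = (−1)^87 = -1.

-1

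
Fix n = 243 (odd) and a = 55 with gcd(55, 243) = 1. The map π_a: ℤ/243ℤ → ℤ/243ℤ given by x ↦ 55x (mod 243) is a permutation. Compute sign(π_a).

Trace 55: π^k(55) = [55, 109, 163, 217, 28, 82, 136] for k=0..6.
63 cycles of lengths [9, 9, 9, 9, 9, 9, 9, 9, 9, 9, 9, 9, 9, 9, 9, 9, 9, 9, 3, 3, 3, 3, 3, 3, 3, 3, 3, 3, 3, 3, 3, 3, 3, 3, 3, 3, 1, 1, 1, 1, 1, 1, 1, 1, 1, 1, 1, 1, 1, 1, 1, 1, 1, 1, 1, 1, 1, 1, 1, 1, 1, 1, 1].
n − c = 243 − 63 = 180; sign = (−1)^180 = +1.
Zolotarev: (55|243) = +1, matching the cycle-count sign.

+1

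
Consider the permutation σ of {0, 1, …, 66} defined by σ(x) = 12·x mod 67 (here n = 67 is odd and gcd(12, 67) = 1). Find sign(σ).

Trace 64: π^k(64) = [64, 31, 37, 42, 35, 18, 15] for k=0..6.
Cycle type of π: 66 + 1; total 2 cycles.
2 cycles on 67: each ℓ→(−1)^(ℓ−1), product (−1)^65 = -1.
Check: (12/67) = -1 by Zolotarev.

-1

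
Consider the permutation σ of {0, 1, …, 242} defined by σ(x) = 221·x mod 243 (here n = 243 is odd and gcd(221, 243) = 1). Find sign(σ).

-1

Orbit of 59 under x↦221x: [59, 160, 125, 166, 236, 154, 14]… (length divides ord_243(221)).
6 cycles of lengths [162, 54, 18, 6, 2, 1].
Σ(ℓ_i−1) = 243−6 = 237; sign = (−1)^237 = -1.
The Jacobi symbol (221|243) = -1 (Zolotarev) agrees.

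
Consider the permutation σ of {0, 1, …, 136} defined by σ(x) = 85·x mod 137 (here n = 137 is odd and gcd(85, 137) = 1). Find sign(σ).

-1

Orbit of 50 under x↦85x: [50, 3, 118, 29, 136, 52, 36]… (length divides ord_137(85)).
Cycle lengths of π_85 on ℤ/137ℤ: [136, 1]; 2 cycles in total.
Σ(ℓ_i−1) = 137−2 = 135; sign = (−1)^135 = -1.
The Jacobi symbol (85|137) = -1 (Zolotarev) agrees.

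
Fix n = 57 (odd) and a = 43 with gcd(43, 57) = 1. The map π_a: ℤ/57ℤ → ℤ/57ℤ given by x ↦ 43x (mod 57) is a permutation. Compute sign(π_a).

+1

Trace 55: π^k(55) = [55, 28, 7, 16, 4, 1, 43] for k=0..6.
The orbit structure of x ↦ 43x mod 57: 9 orbits of sizes [9, 9, 9, 9, 9, 9, 1, 1, 1].
n − c = 57 − 9 = 48; sign = (−1)^48 = +1.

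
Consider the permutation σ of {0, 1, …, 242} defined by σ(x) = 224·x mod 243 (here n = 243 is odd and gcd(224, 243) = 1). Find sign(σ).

Start at x=109: 109 → 116 → 226 → 80 → 181 → 206 → 217 → … (one orbit).
Cycle lengths of π_224 on ℤ/243ℤ: [54, 54, 54, 18, 18, 18, 6, 6, 6, 2, 2, 2, 2, 1]; 14 cycles in total.
sign(π) = (−1)^{n − #cycles} = (−1)^{243−14} = (−1)^229 = -1.
Zolotarev: (224|243) = -1, matching the cycle-count sign.

-1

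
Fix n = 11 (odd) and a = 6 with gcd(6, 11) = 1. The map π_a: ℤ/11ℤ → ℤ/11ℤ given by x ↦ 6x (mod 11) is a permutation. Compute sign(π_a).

Start at x=10: 10 → 5 → 8 → 4 → 2 → 1 → 6 → … (one orbit).
The orbit structure of x ↦ 6x mod 11: 2 orbits of sizes [10, 1].
With 2 cycles on 11 points, sign = (−1)^{11−2} = -1.
Via Zolotarev, sign(π_{6}) = (6|11) = -1.

-1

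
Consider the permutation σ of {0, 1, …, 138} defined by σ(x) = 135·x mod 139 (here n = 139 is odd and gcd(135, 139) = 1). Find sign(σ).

-1

Orbit of 92 under x↦135x: [92, 49, 82, 89, 61, 34, 3]… (length divides ord_139(135)).
Cycle lengths of π_135 on ℤ/139ℤ: [138, 1]; 2 cycles in total.
n − c = 139 − 2 = 137; sign = (−1)^137 = -1.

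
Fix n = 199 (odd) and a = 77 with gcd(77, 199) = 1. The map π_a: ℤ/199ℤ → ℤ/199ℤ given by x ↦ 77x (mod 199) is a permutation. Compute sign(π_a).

-1

Trace 89: π^k(89) = [89, 87, 132, 15, 160, 181, 7] for k=0..6.
Cycle type of π: 198 + 1; total 2 cycles.
sign(π) = (−1)^{n − #cycles} = (−1)^{199−2} = (−1)^197 = -1.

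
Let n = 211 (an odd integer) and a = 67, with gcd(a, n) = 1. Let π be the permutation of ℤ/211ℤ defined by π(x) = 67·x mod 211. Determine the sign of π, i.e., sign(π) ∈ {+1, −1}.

-1

Start at x=67: 67 → 58 → 88 → 199 → 40 → 148 → 210 → … (one orbit).
Decompose π into cycles: lengths [14, 14, 14, 14, 14, 14, 14, 14, 14, 14, 14, 14, 14, 14, 14, 1] (16 cycles, including the fixed point 0).
With 16 cycles on 211 points, sign = (−1)^{211−16} = -1.
Check: (67/211) = -1 by Zolotarev.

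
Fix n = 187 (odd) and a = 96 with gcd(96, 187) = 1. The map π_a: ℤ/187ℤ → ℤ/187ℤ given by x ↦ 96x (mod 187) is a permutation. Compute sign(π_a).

+1

Orbit of 173 under x↦96x: [173, 152, 6, 15, 131, 47, 24]… (length divides ord_187(96)).
5 cycles of lengths [80, 80, 16, 10, 1].
187 − 5 = 182 transpositions; sign(π) = (−1)^182 = +1.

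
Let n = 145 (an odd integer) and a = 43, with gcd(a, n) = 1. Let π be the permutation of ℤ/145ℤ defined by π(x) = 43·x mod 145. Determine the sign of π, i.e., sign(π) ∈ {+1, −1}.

+1

Start at x=102: 102 → 36 → 98 → 9 → 97 → 111 → 133 → … (one orbit).
Cycle type of π: 28×5 + 4 + 1; total 7 cycles.
145 − 7 = 138 transpositions; sign(π) = (−1)^138 = +1.
(43|145)_J = +1 (Zolotarev's lemma cross-check).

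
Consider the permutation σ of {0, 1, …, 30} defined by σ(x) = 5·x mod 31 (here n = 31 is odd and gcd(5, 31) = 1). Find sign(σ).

+1

Orbit of 5 under x↦5x: [5, 25, 1]… (length divides ord_31(5)).
The orbit structure of x ↦ 5x mod 31: 11 orbits of sizes [3, 3, 3, 3, 3, 3, 3, 3, 3, 3, 1].
With 11 cycles on 31 points, sign = (−1)^{31−11} = +1.
Check: (5/31) = +1 by Zolotarev.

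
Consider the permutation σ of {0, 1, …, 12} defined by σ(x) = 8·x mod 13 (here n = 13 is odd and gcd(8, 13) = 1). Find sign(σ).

Start at x=12: 12 → 5 → 1 → 8 → 12 (one orbit).
π_8 has 4 disjoint cycles with lengths [4, 4, 4, 1] on {0,…,12}.
sign(π) = (−1)^{n − #cycles} = (−1)^{13−4} = (−1)^9 = -1.

-1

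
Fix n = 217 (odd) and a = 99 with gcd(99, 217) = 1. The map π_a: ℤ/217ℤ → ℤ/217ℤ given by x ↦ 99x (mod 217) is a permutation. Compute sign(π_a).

Trace 92: π^k(92) = [92, 211, 57, 1, 99, 36] for k=0..5.
π_99 has 42 disjoint cycles with lengths [6, 6, 6, 6, 6, 6, 6, 6, 6, 6, 6, 6, 6, 6, 6, 6, 6, 6, 6, 6, 6, 6, 6, 6, 6, 6, 6, 6, 6, 6, 6, 6, 6, 6, 6, 1, 1, 1, 1, 1, 1, 1] on {0,…,216}.
217 − 42 = 175 transpositions; sign(π) = (−1)^175 = -1.

-1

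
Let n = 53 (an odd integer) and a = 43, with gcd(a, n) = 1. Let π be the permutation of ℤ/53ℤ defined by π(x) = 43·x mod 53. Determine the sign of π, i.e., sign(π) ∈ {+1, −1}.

+1

Trace 47: π^k(47) = [47, 7, 36, 11, 49, 40, 24] for k=0..6.
The orbit structure of x ↦ 43x mod 53: 3 orbits of sizes [26, 26, 1].
53 − 3 = 50 transpositions; sign(π) = (−1)^50 = +1.
Check: (43/53) = +1 by Zolotarev.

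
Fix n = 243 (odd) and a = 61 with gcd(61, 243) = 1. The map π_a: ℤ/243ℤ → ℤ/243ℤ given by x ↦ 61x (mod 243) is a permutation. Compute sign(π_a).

Start at x=4: 4 → 1 → 61 → 76 → 19 → 187 → 229 → … (one orbit).
Cycle type of π: 81×2 + 27×2 + 9×2 + 3×2 + 1×3; total 11 cycles.
Σ(ℓ_i−1) = 243−11 = 232; sign = (−1)^232 = +1.
Via Zolotarev, sign(π_{61}) = (61|243) = +1.

+1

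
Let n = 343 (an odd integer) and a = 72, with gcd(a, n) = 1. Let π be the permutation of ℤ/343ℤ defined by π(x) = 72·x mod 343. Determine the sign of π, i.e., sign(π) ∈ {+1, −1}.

+1

Orbit of 226 under x↦72x: [226, 151, 239, 58, 60, 204, 282]… (length divides ord_343(72)).
Cycle lengths of π_72 on ℤ/343ℤ: [147, 147, 21, 21, 3, 3, 1]; 7 cycles in total.
With 7 cycles on 343 points, sign = (−1)^{343−7} = +1.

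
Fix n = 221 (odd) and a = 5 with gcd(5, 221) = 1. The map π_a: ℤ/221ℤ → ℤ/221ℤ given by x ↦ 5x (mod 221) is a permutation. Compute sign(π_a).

+1

Start at x=177: 177 → 1 → 5 → 25 → 125 → 183 → 31 → … (one orbit).
Decompose π into cycles: lengths [16, 16, 16, 16, 16, 16, 16, 16, 16, 16, 16, 16, 16, 4, 4, 4, 1] (17 cycles, including the fixed point 0).
Σ(ℓ_i−1) = 221−17 = 204; sign = (−1)^204 = +1.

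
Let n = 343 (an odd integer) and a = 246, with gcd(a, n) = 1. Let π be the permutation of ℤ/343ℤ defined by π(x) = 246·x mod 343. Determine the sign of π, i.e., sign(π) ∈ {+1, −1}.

+1

Orbit of 99 under x↦246x: [99, 1, 246, 148, 50, 295, 197]… (length divides ord_343(246)).
Decompose π into cycles: lengths [7, 7, 7, 7, 7, 7, 7, 7, 7, 7, 7, 7, 7, 7, 7, 7, 7, 7, 7, 7, 7, 7, 7, 7, 7, 7, 7, 7, 7, 7, 7, 7, 7, 7, 7, 7, 7, 7, 7, 7, 7, 7, 1, 1, 1, 1, 1, 1, 1, 1, 1, 1, 1, 1, 1, 1, 1, 1, 1, 1, 1, 1, 1, 1, 1, 1, 1, 1, 1, 1, 1, 1, 1, 1, 1, 1, 1, 1, 1, 1, 1, 1, 1, 1, 1, 1, 1, 1, 1, 1, 1] (91 cycles, including the fixed point 0).
sign(π) = (−1)^{n − #cycles} = (−1)^{343−91} = (−1)^252 = +1.
Via Zolotarev, sign(π_{246}) = (246|343) = +1.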